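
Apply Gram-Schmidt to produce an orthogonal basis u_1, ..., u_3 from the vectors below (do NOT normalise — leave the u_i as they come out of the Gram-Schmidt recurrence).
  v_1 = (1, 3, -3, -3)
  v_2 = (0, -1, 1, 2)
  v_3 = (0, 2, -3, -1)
Orthogonal basis:
  u_1 = (1, 3, -3, -3)
  u_2 = (3/7, 2/7, -2/7, 5/7)
  u_3 = (-1, -1/6, -5/6, 1/3)

Apply the Gram-Schmidt recurrence
  u_1 = v_1
  u_i = v_i − Σ_{j<i} ((v_i · u_j) / (u_j · u_j)) · u_j.

Step by step this gives:
  u_1 = (1, 3, -3, -3)
  u_2 = (3/7, 2/7, -2/7, 5/7)
  u_3 = (-1, -1/6, -5/6, 1/3)

Orthogonality check:
  u_2 · u_1 = 0 (should be 0)
  u_3 · u_1 = 0 (should be 0)
  u_3 · u_2 = 0 (should be 0)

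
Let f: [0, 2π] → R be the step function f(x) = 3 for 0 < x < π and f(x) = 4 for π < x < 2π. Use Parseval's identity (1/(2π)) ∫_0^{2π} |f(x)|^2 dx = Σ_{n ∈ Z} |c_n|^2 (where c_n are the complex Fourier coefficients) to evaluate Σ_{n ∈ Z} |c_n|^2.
Σ |c_n|^2 = 25/2

Parseval equates the L^2 energy of f (normalised by 1/(2π)) with the ℓ^2 sum of its Fourier coefficients: (1/(2π)) ∫_0^{2π} |f|^2 = Σ |c_n|^2.
Compute the left side: (1/(2π)) [∫_0^π 3^2 dx + ∫_π^{2π} 4^2 dx] = (1/(2π)) · (9π + 16π) = (9 + 16)/2 = 25/2.
So Σ_{n ∈ Z} |c_n|^2 = 25/2.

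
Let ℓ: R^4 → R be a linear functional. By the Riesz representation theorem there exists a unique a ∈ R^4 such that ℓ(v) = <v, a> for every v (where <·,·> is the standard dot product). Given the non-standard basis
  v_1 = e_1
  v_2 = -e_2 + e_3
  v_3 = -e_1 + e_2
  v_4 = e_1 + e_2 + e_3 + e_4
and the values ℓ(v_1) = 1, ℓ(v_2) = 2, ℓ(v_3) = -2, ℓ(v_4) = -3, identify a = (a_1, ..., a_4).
a = (1, -1, 1, -4)

Write a = (a_1, ..., a_4) in the standard basis. For each basis vector v_i, ℓ(v_i) = <v_i, a> is a linear equation in the a_j's. Collect the n equations into a matrix system V a = ℓ, where row i of V is v_i (expressed in the standard basis). Since V is invertible (lower-triangular with 1s on the diagonal, up to permutation), solve by back-substitution:
  V =
[[1, 0, 0, 0],
 [0, -1, 1, 0],
 [-1, 1, 0, 0],
 [1, 1, 1, 1]]
  V a = (1, 2, -2, -3)
Solving gives a = (1, -1, 1, -4).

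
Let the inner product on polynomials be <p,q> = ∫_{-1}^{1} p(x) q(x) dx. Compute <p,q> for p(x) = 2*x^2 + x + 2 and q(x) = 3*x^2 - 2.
<p,q> = -64/15

Expand the product: p(x)·q(x) = 6*x^4 + 3*x^3 + 2*x^2 - 2*x - 4.
∫_{-1}^{1} of each monomial x^k gives [2/(k+1) if k even, 0 if k odd]. Integrating term-by-term (or equivalently evaluating the antiderivative F(x) = 6*x^5/5 + 3*x^4/4 + 2*x^3/3 - x^2 - 4*x at the endpoints):
  F(1) − F(−1) = -143/60 − (113/60) = -64/15.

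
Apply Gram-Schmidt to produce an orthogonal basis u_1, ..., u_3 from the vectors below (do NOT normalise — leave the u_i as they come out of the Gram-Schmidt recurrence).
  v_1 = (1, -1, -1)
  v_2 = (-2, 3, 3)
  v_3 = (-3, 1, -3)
Orthogonal basis:
  u_1 = (1, -1, -1)
  u_2 = (2/3, 1/3, 1/3)
  u_3 = (0, 2, -2)

Apply the Gram-Schmidt recurrence
  u_1 = v_1
  u_i = v_i − Σ_{j<i} ((v_i · u_j) / (u_j · u_j)) · u_j.

Step by step this gives:
  u_1 = (1, -1, -1)
  u_2 = (2/3, 1/3, 1/3)
  u_3 = (0, 2, -2)

Orthogonality check:
  u_2 · u_1 = 0 (should be 0)
  u_3 · u_1 = 0 (should be 0)
  u_3 · u_2 = 0 (should be 0)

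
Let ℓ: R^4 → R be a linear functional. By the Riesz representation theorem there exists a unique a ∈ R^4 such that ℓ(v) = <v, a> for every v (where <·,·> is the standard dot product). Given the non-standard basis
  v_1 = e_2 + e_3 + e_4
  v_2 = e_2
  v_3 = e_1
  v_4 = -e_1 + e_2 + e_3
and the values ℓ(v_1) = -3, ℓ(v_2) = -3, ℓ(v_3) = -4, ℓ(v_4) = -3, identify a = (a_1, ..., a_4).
a = (-4, -3, -4, 4)

Write a = (a_1, ..., a_4) in the standard basis. For each basis vector v_i, ℓ(v_i) = <v_i, a> is a linear equation in the a_j's. Collect the n equations into a matrix system V a = ℓ, where row i of V is v_i (expressed in the standard basis). Since V is invertible (lower-triangular with 1s on the diagonal, up to permutation), solve by back-substitution:
  V =
[[0, 1, 1, 1],
 [0, 1, 0, 0],
 [1, 0, 0, 0],
 [-1, 1, 1, 0]]
  V a = (-3, -3, -4, -3)
Solving gives a = (-4, -3, -4, 4).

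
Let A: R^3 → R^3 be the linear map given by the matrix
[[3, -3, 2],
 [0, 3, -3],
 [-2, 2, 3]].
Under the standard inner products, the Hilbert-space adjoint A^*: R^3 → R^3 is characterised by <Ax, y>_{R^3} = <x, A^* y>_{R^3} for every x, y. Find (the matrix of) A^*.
A^* = A^T =
[[3, 0, -2],
 [-3, 3, 2],
 [2, -3, 3]]

For real matrices with standard dot products, the defining identity <Ax, y> = <x, A^* y> gives (Ax)^T y = x^T (A^*) y, i.e. x^T A^T y = x^T (A^*) y. Since this holds for all x, y, we must have A^* = A^T. Therefore
A^* =
[[3, 0, -2],
 [-3, 3, 2],
 [2, -3, 3]].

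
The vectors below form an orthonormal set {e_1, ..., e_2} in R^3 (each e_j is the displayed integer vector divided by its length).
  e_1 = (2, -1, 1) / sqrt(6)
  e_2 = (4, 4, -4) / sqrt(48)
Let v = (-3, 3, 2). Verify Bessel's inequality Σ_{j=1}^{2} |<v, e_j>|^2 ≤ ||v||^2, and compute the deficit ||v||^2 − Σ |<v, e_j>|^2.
Σ |<v, e_j>|^2 = 19/2; ||v||^2 = 22; deficit = 25/2

Write each e_j = u_j / sqrt(<u_j, u_j>) where u_j is the displayed integer vector. Then <v, e_j> = <v, u_j> / sqrt(<u_j, u_j>), so |<v, e_j>|^2 = <v, u_j>^2 / <u_j, u_j>.
Coefficients: <v, e_1> = -7/sqrt(6), <v, e_2> = -8/sqrt(48).
Square and sum: Σ |<v, e_j>|^2 = 19/2.
Compute ||v||^2 = v·v = 22.
Deficit = 22 − 19/2 = 25/2 ≥ 0, confirming Bessel's inequality. (The deficit equals ||v − Σ <v,e_j> e_j||^2, the squared distance from v to span{e_j}.)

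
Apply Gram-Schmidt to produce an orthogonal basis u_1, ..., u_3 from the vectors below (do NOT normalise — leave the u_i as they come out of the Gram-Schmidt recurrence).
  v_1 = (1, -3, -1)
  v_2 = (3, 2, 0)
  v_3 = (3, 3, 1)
Orthogonal basis:
  u_1 = (1, -3, -1)
  u_2 = (36/11, 13/11, -3/11)
  u_3 = (8/67, -12/67, 44/67)

Apply the Gram-Schmidt recurrence
  u_1 = v_1
  u_i = v_i − Σ_{j<i} ((v_i · u_j) / (u_j · u_j)) · u_j.

Step by step this gives:
  u_1 = (1, -3, -1)
  u_2 = (36/11, 13/11, -3/11)
  u_3 = (8/67, -12/67, 44/67)

Orthogonality check:
  u_2 · u_1 = 0 (should be 0)
  u_3 · u_1 = 0 (should be 0)
  u_3 · u_2 = 0 (should be 0)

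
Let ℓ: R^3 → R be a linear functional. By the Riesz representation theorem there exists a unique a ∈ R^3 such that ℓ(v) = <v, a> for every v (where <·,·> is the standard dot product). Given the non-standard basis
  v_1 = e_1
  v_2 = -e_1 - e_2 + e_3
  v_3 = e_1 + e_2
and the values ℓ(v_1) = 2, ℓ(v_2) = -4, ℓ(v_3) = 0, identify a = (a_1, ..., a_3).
a = (2, -2, -4)

Write a = (a_1, ..., a_3) in the standard basis. For each basis vector v_i, ℓ(v_i) = <v_i, a> is a linear equation in the a_j's. Collect the n equations into a matrix system V a = ℓ, where row i of V is v_i (expressed in the standard basis). Since V is invertible (lower-triangular with 1s on the diagonal, up to permutation), solve by back-substitution:
  V =
[[1, 0, 0],
 [-1, -1, 1],
 [1, 1, 0]]
  V a = (2, -4, 0)
Solving gives a = (2, -2, -4).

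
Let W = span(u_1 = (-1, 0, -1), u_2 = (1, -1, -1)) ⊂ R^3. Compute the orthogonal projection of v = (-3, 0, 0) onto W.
proj_W(v) = (-5/2, 1, -1/2)

Set up U = [u_1 | ... | u_2] ∈ R^(3×2). The projector onto W = col(U) is P = U (U^T U)^(-1) U^T.
Compute U^T U =
  [2, 0]
  [0, 3],
and U^T v = (3, -3).
Solve U^T U · c = U^T v for the coefficients: c = (3/2, -1). The projection is proj_W(v) = U c.
Check: (v - proj_W(v)) · u_1 = 0  (should be 0).
Check: (v - proj_W(v)) · u_2 = 0  (should be 0).
Result: proj_W(v) = (-5/2, 1, -1/2).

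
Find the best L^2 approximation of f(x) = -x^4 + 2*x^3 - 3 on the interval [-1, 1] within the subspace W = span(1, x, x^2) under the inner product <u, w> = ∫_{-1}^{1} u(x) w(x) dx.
g(x) = -6*x^2/7 + 6*x/5 - 102/35

The best approximation g ∈ W is the orthogonal projection of f onto W. Writing g = a_0 + a_1 x + a_2 x^2, the coefficients solve the normal equations G · a = b where
  G_{ij} = <φ_i, φ_j> and b_i = <f, φ_i>, with φ_0 = 1, φ_1 = x, φ_2 = x^2.
G =
  [2, 0, 2/3]
  [0, 2/3, 0]
  [2/3, 0, 2/5],
b = (-32/5, 4/5, -16/7).
Solving gives a_0 = -102/35, a_1 = 6/5, a_2 = -6/7, so
  g(x) = -6*x^2/7 + 6*x/5 - 102/35.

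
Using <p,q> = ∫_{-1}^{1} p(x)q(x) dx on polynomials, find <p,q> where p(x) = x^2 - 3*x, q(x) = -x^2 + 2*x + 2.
<p,q> = -46/15

Expand the product: p(x)·q(x) = -x^4 + 5*x^3 - 4*x^2 - 6*x.
∫_{-1}^{1} of each monomial x^k gives [2/(k+1) if k even, 0 if k odd]. Integrating term-by-term (or equivalently evaluating the antiderivative F(x) = -x^5/5 + 5*x^4/4 - 4*x^3/3 - 3*x^2 at the endpoints):
  F(1) − F(−1) = -197/60 − (-13/60) = -46/15.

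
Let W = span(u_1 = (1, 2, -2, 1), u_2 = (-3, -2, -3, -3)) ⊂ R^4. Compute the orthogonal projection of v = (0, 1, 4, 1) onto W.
proj_W(v) = (347/294, -11/49, 508/147, 347/294)

Set up U = [u_1 | ... | u_2] ∈ R^(4×2). The projector onto W = col(U) is P = U (U^T U)^(-1) U^T.
Compute U^T U =
  [10, -4]
  [-4, 31],
and U^T v = (-5, -17).
Solve U^T U · c = U^T v for the coefficients: c = (-223/294, -95/147). The projection is proj_W(v) = U c.
Check: (v - proj_W(v)) · u_1 = 0  (should be 0).
Check: (v - proj_W(v)) · u_2 = 0  (should be 0).
Result: proj_W(v) = (347/294, -11/49, 508/147, 347/294).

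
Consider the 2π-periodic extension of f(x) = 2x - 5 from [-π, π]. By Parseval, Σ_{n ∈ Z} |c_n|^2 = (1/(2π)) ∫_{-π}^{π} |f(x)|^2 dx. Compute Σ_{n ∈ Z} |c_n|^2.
Σ |c_n|^2 = 4π^2/3 + 25

Expand and integrate term by term over [-π, π]:
  ∫ (2x)^2 dx = 4·(2π^3/3); ∫ 2·2·(-5)·x dx = 0 (odd integrand); ∫ (-5)^2 dx = 25·2π.
So (1/(2π)) ∫_{-π}^{π} (2x - 5)^2 dx = 4π^2/3 + 25 = 4π^2/3 + 25.
Parseval ⇒ Σ |c_n|^2 = 4π^2/3 + 25.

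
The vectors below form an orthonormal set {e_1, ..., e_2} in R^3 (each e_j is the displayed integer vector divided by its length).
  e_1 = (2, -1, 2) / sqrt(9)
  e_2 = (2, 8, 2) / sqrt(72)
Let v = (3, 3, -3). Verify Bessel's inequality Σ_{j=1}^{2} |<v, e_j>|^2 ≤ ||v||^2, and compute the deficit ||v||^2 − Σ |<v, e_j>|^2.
Σ |<v, e_j>|^2 = 9; ||v||^2 = 27; deficit = 18

Write each e_j = u_j / sqrt(<u_j, u_j>) where u_j is the displayed integer vector. Then <v, e_j> = <v, u_j> / sqrt(<u_j, u_j>), so |<v, e_j>|^2 = <v, u_j>^2 / <u_j, u_j>.
Coefficients: <v, e_1> = -3/sqrt(9), <v, e_2> = 24/sqrt(72).
Square and sum: Σ |<v, e_j>|^2 = 9.
Compute ||v||^2 = v·v = 27.
Deficit = 27 − 9 = 18 ≥ 0, confirming Bessel's inequality. (The deficit equals ||v − Σ <v,e_j> e_j||^2, the squared distance from v to span{e_j}.)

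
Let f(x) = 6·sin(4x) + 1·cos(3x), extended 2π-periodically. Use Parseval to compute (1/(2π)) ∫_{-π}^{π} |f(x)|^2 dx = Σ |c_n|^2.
Σ |c_n|^2 = 37/2

Expand |f|^2 and use orthogonality of {sin(nx), cos(mx)} on [-π, π]:
  ∫_{-π}^{π} sin(nx)^2 dx = π, ∫ cos(mx)^2 dx = π, and cross terms integrate to 0.
So ∫_{-π}^{π} f(x)^2 dx = 6^2 · π + 1^2 · π = (36 + 1)π.
Divide by 2π: (36 + 1)/2 = 37/2.
By Parseval, this equals Σ |c_n|^2.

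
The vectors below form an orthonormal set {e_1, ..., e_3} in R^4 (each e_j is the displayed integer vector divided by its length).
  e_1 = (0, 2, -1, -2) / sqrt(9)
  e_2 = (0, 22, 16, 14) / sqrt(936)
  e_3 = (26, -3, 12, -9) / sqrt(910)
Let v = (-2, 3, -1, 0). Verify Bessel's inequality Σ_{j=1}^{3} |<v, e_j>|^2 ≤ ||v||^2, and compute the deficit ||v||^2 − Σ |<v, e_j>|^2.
Σ |<v, e_j>|^2 = 489/35; ||v||^2 = 14; deficit = 1/35

Write each e_j = u_j / sqrt(<u_j, u_j>) where u_j is the displayed integer vector. Then <v, e_j> = <v, u_j> / sqrt(<u_j, u_j>), so |<v, e_j>|^2 = <v, u_j>^2 / <u_j, u_j>.
Coefficients: <v, e_1> = 7/sqrt(9), <v, e_2> = 50/sqrt(936), <v, e_3> = -73/sqrt(910).
Square and sum: Σ |<v, e_j>|^2 = 489/35.
Compute ||v||^2 = v·v = 14.
Deficit = 14 − 489/35 = 1/35 ≥ 0, confirming Bessel's inequality. (The deficit equals ||v − Σ <v,e_j> e_j||^2, the squared distance from v to span{e_j}.)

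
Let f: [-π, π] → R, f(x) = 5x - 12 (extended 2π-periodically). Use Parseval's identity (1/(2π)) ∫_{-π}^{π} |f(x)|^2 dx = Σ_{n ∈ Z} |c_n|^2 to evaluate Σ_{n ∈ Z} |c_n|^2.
Σ |c_n|^2 = 25π^2/3 + 144

Expand and integrate term by term over [-π, π]:
  ∫ (5x)^2 dx = 25·(2π^3/3); ∫ 2·5·(-12)·x dx = 0 (odd integrand); ∫ (-12)^2 dx = 144·2π.
So (1/(2π)) ∫_{-π}^{π} (5x - 12)^2 dx = 25π^2/3 + 144 = 25π^2/3 + 144.
Parseval ⇒ Σ |c_n|^2 = 25π^2/3 + 144.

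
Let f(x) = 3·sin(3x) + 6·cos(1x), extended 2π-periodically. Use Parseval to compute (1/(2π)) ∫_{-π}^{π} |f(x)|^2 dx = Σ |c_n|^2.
Σ |c_n|^2 = 45/2

Expand |f|^2 and use orthogonality of {sin(nx), cos(mx)} on [-π, π]:
  ∫_{-π}^{π} sin(nx)^2 dx = π, ∫ cos(mx)^2 dx = π, and cross terms integrate to 0.
So ∫_{-π}^{π} f(x)^2 dx = 3^2 · π + 6^2 · π = (9 + 36)π.
Divide by 2π: (9 + 36)/2 = 45/2.
By Parseval, this equals Σ |c_n|^2.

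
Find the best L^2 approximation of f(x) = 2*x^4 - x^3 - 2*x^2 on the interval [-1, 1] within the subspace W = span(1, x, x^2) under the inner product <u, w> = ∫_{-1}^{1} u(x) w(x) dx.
g(x) = -2*x^2/7 - 3*x/5 - 6/35

The best approximation g ∈ W is the orthogonal projection of f onto W. Writing g = a_0 + a_1 x + a_2 x^2, the coefficients solve the normal equations G · a = b where
  G_{ij} = <φ_i, φ_j> and b_i = <f, φ_i>, with φ_0 = 1, φ_1 = x, φ_2 = x^2.
G =
  [2, 0, 2/3]
  [0, 2/3, 0]
  [2/3, 0, 2/5],
b = (-8/15, -2/5, -8/35).
Solving gives a_0 = -6/35, a_1 = -3/5, a_2 = -2/7, so
  g(x) = -2*x^2/7 - 3*x/5 - 6/35.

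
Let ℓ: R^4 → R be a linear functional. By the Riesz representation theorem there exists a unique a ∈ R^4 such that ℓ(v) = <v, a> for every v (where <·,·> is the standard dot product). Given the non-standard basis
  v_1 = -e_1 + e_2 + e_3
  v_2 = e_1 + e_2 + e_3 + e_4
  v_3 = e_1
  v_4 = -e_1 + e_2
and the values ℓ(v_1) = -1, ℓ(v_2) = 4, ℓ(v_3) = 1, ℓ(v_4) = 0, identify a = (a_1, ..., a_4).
a = (1, 1, -1, 3)

Write a = (a_1, ..., a_4) in the standard basis. For each basis vector v_i, ℓ(v_i) = <v_i, a> is a linear equation in the a_j's. Collect the n equations into a matrix system V a = ℓ, where row i of V is v_i (expressed in the standard basis). Since V is invertible (lower-triangular with 1s on the diagonal, up to permutation), solve by back-substitution:
  V =
[[-1, 1, 1, 0],
 [1, 1, 1, 1],
 [1, 0, 0, 0],
 [-1, 1, 0, 0]]
  V a = (-1, 4, 1, 0)
Solving gives a = (1, 1, -1, 3).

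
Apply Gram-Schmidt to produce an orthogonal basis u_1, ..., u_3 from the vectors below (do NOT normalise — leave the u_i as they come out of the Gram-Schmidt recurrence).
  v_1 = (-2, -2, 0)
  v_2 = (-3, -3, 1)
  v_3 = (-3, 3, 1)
Orthogonal basis:
  u_1 = (-2, -2, 0)
  u_2 = (0, 0, 1)
  u_3 = (-3, 3, 0)

Apply the Gram-Schmidt recurrence
  u_1 = v_1
  u_i = v_i − Σ_{j<i} ((v_i · u_j) / (u_j · u_j)) · u_j.

Step by step this gives:
  u_1 = (-2, -2, 0)
  u_2 = (0, 0, 1)
  u_3 = (-3, 3, 0)

Orthogonality check:
  u_2 · u_1 = 0 (should be 0)
  u_3 · u_1 = 0 (should be 0)
  u_3 · u_2 = 0 (should be 0)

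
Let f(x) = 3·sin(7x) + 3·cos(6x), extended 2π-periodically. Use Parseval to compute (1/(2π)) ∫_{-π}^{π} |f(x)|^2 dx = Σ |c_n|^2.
Σ |c_n|^2 = 9

Expand |f|^2 and use orthogonality of {sin(nx), cos(mx)} on [-π, π]:
  ∫_{-π}^{π} sin(nx)^2 dx = π, ∫ cos(mx)^2 dx = π, and cross terms integrate to 0.
So ∫_{-π}^{π} f(x)^2 dx = 3^2 · π + 3^2 · π = (9 + 9)π.
Divide by 2π: (9 + 9)/2 = 9.
By Parseval, this equals Σ |c_n|^2.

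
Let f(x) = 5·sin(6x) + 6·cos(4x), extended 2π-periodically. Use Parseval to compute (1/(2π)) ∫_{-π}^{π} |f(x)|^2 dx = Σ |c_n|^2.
Σ |c_n|^2 = 61/2

Expand |f|^2 and use orthogonality of {sin(nx), cos(mx)} on [-π, π]:
  ∫_{-π}^{π} sin(nx)^2 dx = π, ∫ cos(mx)^2 dx = π, and cross terms integrate to 0.
So ∫_{-π}^{π} f(x)^2 dx = 5^2 · π + 6^2 · π = (25 + 36)π.
Divide by 2π: (25 + 36)/2 = 61/2.
By Parseval, this equals Σ |c_n|^2.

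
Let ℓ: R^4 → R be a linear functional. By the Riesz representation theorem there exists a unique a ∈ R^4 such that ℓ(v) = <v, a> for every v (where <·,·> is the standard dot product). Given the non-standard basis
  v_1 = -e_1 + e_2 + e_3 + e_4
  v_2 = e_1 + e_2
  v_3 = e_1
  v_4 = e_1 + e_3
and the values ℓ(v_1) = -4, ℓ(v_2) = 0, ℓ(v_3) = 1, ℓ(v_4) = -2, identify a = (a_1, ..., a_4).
a = (1, -1, -3, 1)

Write a = (a_1, ..., a_4) in the standard basis. For each basis vector v_i, ℓ(v_i) = <v_i, a> is a linear equation in the a_j's. Collect the n equations into a matrix system V a = ℓ, where row i of V is v_i (expressed in the standard basis). Since V is invertible (lower-triangular with 1s on the diagonal, up to permutation), solve by back-substitution:
  V =
[[-1, 1, 1, 1],
 [1, 1, 0, 0],
 [1, 0, 0, 0],
 [1, 0, 1, 0]]
  V a = (-4, 0, 1, -2)
Solving gives a = (1, -1, -3, 1).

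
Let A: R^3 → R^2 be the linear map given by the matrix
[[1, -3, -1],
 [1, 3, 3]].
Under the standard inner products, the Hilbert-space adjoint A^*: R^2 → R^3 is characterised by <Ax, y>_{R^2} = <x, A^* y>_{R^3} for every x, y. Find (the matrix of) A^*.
A^* = A^T =
[[1, 1],
 [-3, 3],
 [-1, 3]]

For real matrices with standard dot products, the defining identity <Ax, y> = <x, A^* y> gives (Ax)^T y = x^T (A^*) y, i.e. x^T A^T y = x^T (A^*) y. Since this holds for all x, y, we must have A^* = A^T. Therefore
A^* =
[[1, 1],
 [-3, 3],
 [-1, 3]].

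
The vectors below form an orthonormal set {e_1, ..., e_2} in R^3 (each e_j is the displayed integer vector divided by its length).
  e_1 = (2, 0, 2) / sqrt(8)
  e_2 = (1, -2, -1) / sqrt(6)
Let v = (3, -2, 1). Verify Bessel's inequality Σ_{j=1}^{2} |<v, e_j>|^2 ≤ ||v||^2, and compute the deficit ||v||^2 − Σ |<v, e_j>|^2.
Σ |<v, e_j>|^2 = 14; ||v||^2 = 14; deficit = 0

Write each e_j = u_j / sqrt(<u_j, u_j>) where u_j is the displayed integer vector. Then <v, e_j> = <v, u_j> / sqrt(<u_j, u_j>), so |<v, e_j>|^2 = <v, u_j>^2 / <u_j, u_j>.
Coefficients: <v, e_1> = 8/sqrt(8), <v, e_2> = 6/sqrt(6).
Square and sum: Σ |<v, e_j>|^2 = 14.
Compute ||v||^2 = v·v = 14.
Deficit = 14 − 14 = 0 ≥ 0, confirming Bessel's inequality. (The deficit equals ||v − Σ <v,e_j> e_j||^2, the squared distance from v to span{e_j}.)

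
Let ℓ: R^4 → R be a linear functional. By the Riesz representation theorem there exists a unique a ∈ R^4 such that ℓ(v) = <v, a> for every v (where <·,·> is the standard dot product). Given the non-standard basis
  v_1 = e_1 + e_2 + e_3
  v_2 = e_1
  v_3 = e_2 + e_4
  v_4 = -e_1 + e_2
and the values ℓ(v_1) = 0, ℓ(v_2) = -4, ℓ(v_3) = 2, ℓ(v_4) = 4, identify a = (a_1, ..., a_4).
a = (-4, 0, 4, 2)

Write a = (a_1, ..., a_4) in the standard basis. For each basis vector v_i, ℓ(v_i) = <v_i, a> is a linear equation in the a_j's. Collect the n equations into a matrix system V a = ℓ, where row i of V is v_i (expressed in the standard basis). Since V is invertible (lower-triangular with 1s on the diagonal, up to permutation), solve by back-substitution:
  V =
[[1, 1, 1, 0],
 [1, 0, 0, 0],
 [0, 1, 0, 1],
 [-1, 1, 0, 0]]
  V a = (0, -4, 2, 4)
Solving gives a = (-4, 0, 4, 2).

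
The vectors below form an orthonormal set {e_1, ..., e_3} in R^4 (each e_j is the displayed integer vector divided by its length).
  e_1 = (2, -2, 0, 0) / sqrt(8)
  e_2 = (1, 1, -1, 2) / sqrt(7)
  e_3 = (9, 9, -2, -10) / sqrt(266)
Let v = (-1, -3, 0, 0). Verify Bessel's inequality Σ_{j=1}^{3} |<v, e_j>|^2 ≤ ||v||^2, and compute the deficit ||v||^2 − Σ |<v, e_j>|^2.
Σ |<v, e_j>|^2 = 174/19; ||v||^2 = 10; deficit = 16/19

Write each e_j = u_j / sqrt(<u_j, u_j>) where u_j is the displayed integer vector. Then <v, e_j> = <v, u_j> / sqrt(<u_j, u_j>), so |<v, e_j>|^2 = <v, u_j>^2 / <u_j, u_j>.
Coefficients: <v, e_1> = 4/sqrt(8), <v, e_2> = -4/sqrt(7), <v, e_3> = -36/sqrt(266).
Square and sum: Σ |<v, e_j>|^2 = 174/19.
Compute ||v||^2 = v·v = 10.
Deficit = 10 − 174/19 = 16/19 ≥ 0, confirming Bessel's inequality. (The deficit equals ||v − Σ <v,e_j> e_j||^2, the squared distance from v to span{e_j}.)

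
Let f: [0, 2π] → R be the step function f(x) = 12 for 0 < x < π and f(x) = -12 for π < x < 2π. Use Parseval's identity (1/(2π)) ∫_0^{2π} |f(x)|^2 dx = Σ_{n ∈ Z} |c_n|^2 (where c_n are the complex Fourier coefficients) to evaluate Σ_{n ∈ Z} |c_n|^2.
Σ |c_n|^2 = 144

Parseval equates the L^2 energy of f (normalised by 1/(2π)) with the ℓ^2 sum of its Fourier coefficients: (1/(2π)) ∫_0^{2π} |f|^2 = Σ |c_n|^2.
Compute the left side: (1/(2π)) [∫_0^π 12^2 dx + ∫_π^{2π} (-12)^2 dx] = (1/(2π)) · (144π + 144π) = (144 + 144)/2 = 144.
So Σ_{n ∈ Z} |c_n|^2 = 144.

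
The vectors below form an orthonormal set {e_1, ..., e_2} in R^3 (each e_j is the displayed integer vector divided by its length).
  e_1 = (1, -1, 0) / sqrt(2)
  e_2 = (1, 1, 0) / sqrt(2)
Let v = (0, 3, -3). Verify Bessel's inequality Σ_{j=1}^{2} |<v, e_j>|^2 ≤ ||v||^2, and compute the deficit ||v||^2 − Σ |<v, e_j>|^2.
Σ |<v, e_j>|^2 = 9; ||v||^2 = 18; deficit = 9

Write each e_j = u_j / sqrt(<u_j, u_j>) where u_j is the displayed integer vector. Then <v, e_j> = <v, u_j> / sqrt(<u_j, u_j>), so |<v, e_j>|^2 = <v, u_j>^2 / <u_j, u_j>.
Coefficients: <v, e_1> = -3/sqrt(2), <v, e_2> = 3/sqrt(2).
Square and sum: Σ |<v, e_j>|^2 = 9.
Compute ||v||^2 = v·v = 18.
Deficit = 18 − 9 = 9 ≥ 0, confirming Bessel's inequality. (The deficit equals ||v − Σ <v,e_j> e_j||^2, the squared distance from v to span{e_j}.)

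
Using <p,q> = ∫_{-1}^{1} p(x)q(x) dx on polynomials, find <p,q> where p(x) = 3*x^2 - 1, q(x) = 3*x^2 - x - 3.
<p,q> = 8/5

Expand the product: p(x)·q(x) = 9*x^4 - 3*x^3 - 12*x^2 + x + 3.
∫_{-1}^{1} of each monomial x^k gives [2/(k+1) if k even, 0 if k odd]. Integrating term-by-term (or equivalently evaluating the antiderivative F(x) = 9*x^5/5 - 3*x^4/4 - 4*x^3 + x^2/2 + 3*x at the endpoints):
  F(1) − F(−1) = 11/20 − (-21/20) = 8/5.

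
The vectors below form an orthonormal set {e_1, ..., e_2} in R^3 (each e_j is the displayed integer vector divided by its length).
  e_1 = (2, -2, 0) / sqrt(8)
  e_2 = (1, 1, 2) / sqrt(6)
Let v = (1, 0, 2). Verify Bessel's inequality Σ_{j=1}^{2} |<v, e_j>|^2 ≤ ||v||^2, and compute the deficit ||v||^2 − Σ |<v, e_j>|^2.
Σ |<v, e_j>|^2 = 14/3; ||v||^2 = 5; deficit = 1/3

Write each e_j = u_j / sqrt(<u_j, u_j>) where u_j is the displayed integer vector. Then <v, e_j> = <v, u_j> / sqrt(<u_j, u_j>), so |<v, e_j>|^2 = <v, u_j>^2 / <u_j, u_j>.
Coefficients: <v, e_1> = 2/sqrt(8), <v, e_2> = 5/sqrt(6).
Square and sum: Σ |<v, e_j>|^2 = 14/3.
Compute ||v||^2 = v·v = 5.
Deficit = 5 − 14/3 = 1/3 ≥ 0, confirming Bessel's inequality. (The deficit equals ||v − Σ <v,e_j> e_j||^2, the squared distance from v to span{e_j}.)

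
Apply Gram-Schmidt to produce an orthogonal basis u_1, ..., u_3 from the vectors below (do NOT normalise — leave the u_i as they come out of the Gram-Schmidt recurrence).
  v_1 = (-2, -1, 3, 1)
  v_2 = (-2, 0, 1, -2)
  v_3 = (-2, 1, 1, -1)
Orthogonal basis:
  u_1 = (-2, -1, 3, 1)
  u_2 = (-4/3, 1/3, 0, -7/3)
  u_3 = (-4/11, 12/11, 0, 4/11)

Apply the Gram-Schmidt recurrence
  u_1 = v_1
  u_i = v_i − Σ_{j<i} ((v_i · u_j) / (u_j · u_j)) · u_j.

Step by step this gives:
  u_1 = (-2, -1, 3, 1)
  u_2 = (-4/3, 1/3, 0, -7/3)
  u_3 = (-4/11, 12/11, 0, 4/11)

Orthogonality check:
  u_2 · u_1 = 0 (should be 0)
  u_3 · u_1 = 0 (should be 0)
  u_3 · u_2 = 0 (should be 0)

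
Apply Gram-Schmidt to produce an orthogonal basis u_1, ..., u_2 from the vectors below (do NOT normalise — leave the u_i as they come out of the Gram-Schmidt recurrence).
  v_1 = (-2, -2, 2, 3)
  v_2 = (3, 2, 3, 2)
Orthogonal basis:
  u_1 = (-2, -2, 2, 3)
  u_2 = (67/21, 46/21, 59/21, 12/7)

Apply the Gram-Schmidt recurrence
  u_1 = v_1
  u_i = v_i − Σ_{j<i} ((v_i · u_j) / (u_j · u_j)) · u_j.

Step by step this gives:
  u_1 = (-2, -2, 2, 3)
  u_2 = (67/21, 46/21, 59/21, 12/7)

Orthogonality check:
  u_2 · u_1 = 0 (should be 0)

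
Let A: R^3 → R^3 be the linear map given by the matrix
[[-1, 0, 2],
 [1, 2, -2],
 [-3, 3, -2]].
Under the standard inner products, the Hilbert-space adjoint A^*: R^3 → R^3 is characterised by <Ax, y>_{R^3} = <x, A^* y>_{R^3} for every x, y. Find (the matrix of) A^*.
A^* = A^T =
[[-1, 1, -3],
 [0, 2, 3],
 [2, -2, -2]]

For real matrices with standard dot products, the defining identity <Ax, y> = <x, A^* y> gives (Ax)^T y = x^T (A^*) y, i.e. x^T A^T y = x^T (A^*) y. Since this holds for all x, y, we must have A^* = A^T. Therefore
A^* =
[[-1, 1, -3],
 [0, 2, 3],
 [2, -2, -2]].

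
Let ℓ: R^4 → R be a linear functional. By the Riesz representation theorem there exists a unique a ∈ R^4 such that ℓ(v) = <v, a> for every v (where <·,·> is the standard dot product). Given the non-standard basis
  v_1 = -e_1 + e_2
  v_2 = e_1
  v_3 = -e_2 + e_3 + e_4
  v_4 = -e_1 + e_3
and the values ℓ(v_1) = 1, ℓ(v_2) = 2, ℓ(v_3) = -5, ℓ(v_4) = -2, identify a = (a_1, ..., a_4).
a = (2, 3, 0, -2)

Write a = (a_1, ..., a_4) in the standard basis. For each basis vector v_i, ℓ(v_i) = <v_i, a> is a linear equation in the a_j's. Collect the n equations into a matrix system V a = ℓ, where row i of V is v_i (expressed in the standard basis). Since V is invertible (lower-triangular with 1s on the diagonal, up to permutation), solve by back-substitution:
  V =
[[-1, 1, 0, 0],
 [1, 0, 0, 0],
 [0, -1, 1, 1],
 [-1, 0, 1, 0]]
  V a = (1, 2, -5, -2)
Solving gives a = (2, 3, 0, -2).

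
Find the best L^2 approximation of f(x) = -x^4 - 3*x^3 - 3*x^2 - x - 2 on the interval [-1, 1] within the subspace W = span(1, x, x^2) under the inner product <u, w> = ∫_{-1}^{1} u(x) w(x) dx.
g(x) = -27*x^2/7 - 14*x/5 - 67/35

The best approximation g ∈ W is the orthogonal projection of f onto W. Writing g = a_0 + a_1 x + a_2 x^2, the coefficients solve the normal equations G · a = b where
  G_{ij} = <φ_i, φ_j> and b_i = <f, φ_i>, with φ_0 = 1, φ_1 = x, φ_2 = x^2.
G =
  [2, 0, 2/3]
  [0, 2/3, 0]
  [2/3, 0, 2/5],
b = (-32/5, -28/15, -296/105).
Solving gives a_0 = -67/35, a_1 = -14/5, a_2 = -27/7, so
  g(x) = -27*x^2/7 - 14*x/5 - 67/35.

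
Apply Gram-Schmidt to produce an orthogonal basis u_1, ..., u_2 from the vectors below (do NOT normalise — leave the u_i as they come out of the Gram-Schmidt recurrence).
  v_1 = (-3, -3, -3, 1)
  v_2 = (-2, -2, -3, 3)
Orthogonal basis:
  u_1 = (-3, -3, -3, 1)
  u_2 = (4/7, 4/7, -3/7, 15/7)

Apply the Gram-Schmidt recurrence
  u_1 = v_1
  u_i = v_i − Σ_{j<i} ((v_i · u_j) / (u_j · u_j)) · u_j.

Step by step this gives:
  u_1 = (-3, -3, -3, 1)
  u_2 = (4/7, 4/7, -3/7, 15/7)

Orthogonality check:
  u_2 · u_1 = 0 (should be 0)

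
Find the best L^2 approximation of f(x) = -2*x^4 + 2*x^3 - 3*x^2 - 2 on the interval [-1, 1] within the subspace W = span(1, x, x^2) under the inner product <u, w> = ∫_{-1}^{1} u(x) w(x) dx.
g(x) = -33*x^2/7 + 6*x/5 - 64/35

The best approximation g ∈ W is the orthogonal projection of f onto W. Writing g = a_0 + a_1 x + a_2 x^2, the coefficients solve the normal equations G · a = b where
  G_{ij} = <φ_i, φ_j> and b_i = <f, φ_i>, with φ_0 = 1, φ_1 = x, φ_2 = x^2.
G =
  [2, 0, 2/3]
  [0, 2/3, 0]
  [2/3, 0, 2/5],
b = (-34/5, 4/5, -326/105).
Solving gives a_0 = -64/35, a_1 = 6/5, a_2 = -33/7, so
  g(x) = -33*x^2/7 + 6*x/5 - 64/35.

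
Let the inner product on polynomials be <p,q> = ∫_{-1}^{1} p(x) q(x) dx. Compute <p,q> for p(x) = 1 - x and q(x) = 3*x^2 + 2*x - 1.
<p,q> = -4/3

Expand the product: p(x)·q(x) = -3*x^3 + x^2 + 3*x - 1.
∫_{-1}^{1} of each monomial x^k gives [2/(k+1) if k even, 0 if k odd]. Integrating term-by-term (or equivalently evaluating the antiderivative F(x) = -3*x^4/4 + x^3/3 + 3*x^2/2 - x at the endpoints):
  F(1) − F(−1) = 1/12 − (17/12) = -4/3.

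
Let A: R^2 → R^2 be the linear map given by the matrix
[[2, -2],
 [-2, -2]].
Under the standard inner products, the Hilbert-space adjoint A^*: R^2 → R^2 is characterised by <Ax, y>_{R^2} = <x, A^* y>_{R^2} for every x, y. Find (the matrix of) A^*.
A^* = A^T =
[[2, -2],
 [-2, -2]]

For real matrices with standard dot products, the defining identity <Ax, y> = <x, A^* y> gives (Ax)^T y = x^T (A^*) y, i.e. x^T A^T y = x^T (A^*) y. Since this holds for all x, y, we must have A^* = A^T. Therefore
A^* =
[[2, -2],
 [-2, -2]].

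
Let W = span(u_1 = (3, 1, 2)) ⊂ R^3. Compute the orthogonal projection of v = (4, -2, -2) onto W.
proj_W(v) = (9/7, 3/7, 6/7)

Set up U = [u_1 | ... | u_1] ∈ R^(3×1). The projector onto W = col(U) is P = U (U^T U)^(-1) U^T.
Compute U^T U =
  [14],
and U^T v = (6).
Solve U^T U · c = U^T v for the coefficients: c = (3/7). The projection is proj_W(v) = U c.
Check: (v - proj_W(v)) · u_1 = 0  (should be 0).
Result: proj_W(v) = (9/7, 3/7, 6/7).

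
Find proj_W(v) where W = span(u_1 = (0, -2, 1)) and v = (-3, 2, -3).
proj_W(v) = (0, 14/5, -7/5)

Set up U = [u_1 | ... | u_1] ∈ R^(3×1). The projector onto W = col(U) is P = U (U^T U)^(-1) U^T.
Compute U^T U =
  [5],
and U^T v = (-7).
Solve U^T U · c = U^T v for the coefficients: c = (-7/5). The projection is proj_W(v) = U c.
Check: (v - proj_W(v)) · u_1 = 0  (should be 0).
Result: proj_W(v) = (0, 14/5, -7/5).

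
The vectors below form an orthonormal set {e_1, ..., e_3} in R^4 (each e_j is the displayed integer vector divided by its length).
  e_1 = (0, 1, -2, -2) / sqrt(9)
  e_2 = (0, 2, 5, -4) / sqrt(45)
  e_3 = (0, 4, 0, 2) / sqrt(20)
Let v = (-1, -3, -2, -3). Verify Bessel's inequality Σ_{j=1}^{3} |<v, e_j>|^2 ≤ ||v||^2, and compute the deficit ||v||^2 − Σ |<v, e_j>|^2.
Σ |<v, e_j>|^2 = 22; ||v||^2 = 23; deficit = 1

Write each e_j = u_j / sqrt(<u_j, u_j>) where u_j is the displayed integer vector. Then <v, e_j> = <v, u_j> / sqrt(<u_j, u_j>), so |<v, e_j>|^2 = <v, u_j>^2 / <u_j, u_j>.
Coefficients: <v, e_1> = 7/sqrt(9), <v, e_2> = -4/sqrt(45), <v, e_3> = -18/sqrt(20).
Square and sum: Σ |<v, e_j>|^2 = 22.
Compute ||v||^2 = v·v = 23.
Deficit = 23 − 22 = 1 ≥ 0, confirming Bessel's inequality. (The deficit equals ||v − Σ <v,e_j> e_j||^2, the squared distance from v to span{e_j}.)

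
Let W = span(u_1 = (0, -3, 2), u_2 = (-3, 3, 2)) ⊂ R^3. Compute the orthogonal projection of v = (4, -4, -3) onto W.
proj_W(v) = (120/29, -114/29, -84/29)

Set up U = [u_1 | ... | u_2] ∈ R^(3×2). The projector onto W = col(U) is P = U (U^T U)^(-1) U^T.
Compute U^T U =
  [13, -5]
  [-5, 22],
and U^T v = (6, -30).
Solve U^T U · c = U^T v for the coefficients: c = (-2/29, -40/29). The projection is proj_W(v) = U c.
Check: (v - proj_W(v)) · u_1 = 0  (should be 0).
Check: (v - proj_W(v)) · u_2 = 0  (should be 0).
Result: proj_W(v) = (120/29, -114/29, -84/29).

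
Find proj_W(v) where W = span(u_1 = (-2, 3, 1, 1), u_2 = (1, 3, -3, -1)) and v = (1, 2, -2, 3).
proj_W(v) = (-5/291, 205/97, -335/291, -65/291)

Set up U = [u_1 | ... | u_2] ∈ R^(4×2). The projector onto W = col(U) is P = U (U^T U)^(-1) U^T.
Compute U^T U =
  [15, 3]
  [3, 20],
and U^T v = (5, 10).
Solve U^T U · c = U^T v for the coefficients: c = (70/291, 45/97). The projection is proj_W(v) = U c.
Check: (v - proj_W(v)) · u_1 = 0  (should be 0).
Check: (v - proj_W(v)) · u_2 = 0  (should be 0).
Result: proj_W(v) = (-5/291, 205/97, -335/291, -65/291).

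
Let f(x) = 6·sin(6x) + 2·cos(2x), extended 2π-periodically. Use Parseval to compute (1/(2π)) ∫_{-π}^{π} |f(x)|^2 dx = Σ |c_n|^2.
Σ |c_n|^2 = 20

Expand |f|^2 and use orthogonality of {sin(nx), cos(mx)} on [-π, π]:
  ∫_{-π}^{π} sin(nx)^2 dx = π, ∫ cos(mx)^2 dx = π, and cross terms integrate to 0.
So ∫_{-π}^{π} f(x)^2 dx = 6^2 · π + 2^2 · π = (36 + 4)π.
Divide by 2π: (36 + 4)/2 = 20.
By Parseval, this equals Σ |c_n|^2.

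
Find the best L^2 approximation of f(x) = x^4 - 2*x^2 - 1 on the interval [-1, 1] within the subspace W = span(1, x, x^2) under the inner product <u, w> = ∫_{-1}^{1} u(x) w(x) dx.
g(x) = -8*x^2/7 - 38/35

The best approximation g ∈ W is the orthogonal projection of f onto W. Writing g = a_0 + a_1 x + a_2 x^2, the coefficients solve the normal equations G · a = b where
  G_{ij} = <φ_i, φ_j> and b_i = <f, φ_i>, with φ_0 = 1, φ_1 = x, φ_2 = x^2.
G =
  [2, 0, 2/3]
  [0, 2/3, 0]
  [2/3, 0, 2/5],
b = (-44/15, 0, -124/105).
Solving gives a_0 = -38/35, a_1 = 0, a_2 = -8/7, so
  g(x) = -8*x^2/7 - 38/35.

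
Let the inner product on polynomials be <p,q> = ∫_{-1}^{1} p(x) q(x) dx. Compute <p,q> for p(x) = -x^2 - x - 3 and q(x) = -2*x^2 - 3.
<p,q> = 124/5

Expand the product: p(x)·q(x) = 2*x^4 + 2*x^3 + 9*x^2 + 3*x + 9.
∫_{-1}^{1} of each monomial x^k gives [2/(k+1) if k even, 0 if k odd]. Integrating term-by-term (or equivalently evaluating the antiderivative F(x) = 2*x^5/5 + x^4/2 + 3*x^3 + 3*x^2/2 + 9*x at the endpoints):
  F(1) − F(−1) = 72/5 − (-52/5) = 124/5.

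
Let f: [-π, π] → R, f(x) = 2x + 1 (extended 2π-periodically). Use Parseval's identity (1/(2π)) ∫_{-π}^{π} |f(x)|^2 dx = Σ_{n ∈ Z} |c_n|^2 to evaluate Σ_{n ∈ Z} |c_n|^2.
Σ |c_n|^2 = 4π^2/3 + 1

Expand and integrate term by term over [-π, π]:
  ∫ (2x)^2 dx = 4·(2π^3/3); ∫ 2·2·(1)·x dx = 0 (odd integrand); ∫ 1^2 dx = 1·2π.
So (1/(2π)) ∫_{-π}^{π} (2x + 1)^2 dx = 4π^2/3 + 1 = 4π^2/3 + 1.
Parseval ⇒ Σ |c_n|^2 = 4π^2/3 + 1.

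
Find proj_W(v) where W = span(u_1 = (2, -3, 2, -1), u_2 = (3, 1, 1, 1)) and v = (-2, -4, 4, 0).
proj_W(v) = (-21/50, -41/10, 13/10, -97/50)

Set up U = [u_1 | ... | u_2] ∈ R^(4×2). The projector onto W = col(U) is P = U (U^T U)^(-1) U^T.
Compute U^T U =
  [18, 4]
  [4, 12],
and U^T v = (16, -6).
Solve U^T U · c = U^T v for the coefficients: c = (27/25, -43/50). The projection is proj_W(v) = U c.
Check: (v - proj_W(v)) · u_1 = 0  (should be 0).
Check: (v - proj_W(v)) · u_2 = 0  (should be 0).
Result: proj_W(v) = (-21/50, -41/10, 13/10, -97/50).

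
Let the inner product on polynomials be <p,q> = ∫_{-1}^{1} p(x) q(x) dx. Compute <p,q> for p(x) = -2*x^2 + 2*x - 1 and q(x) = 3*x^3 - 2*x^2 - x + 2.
<p,q> = -8/3

Expand the product: p(x)·q(x) = -6*x^5 + 10*x^4 - 5*x^3 - 4*x^2 + 5*x - 2.
∫_{-1}^{1} of each monomial x^k gives [2/(k+1) if k even, 0 if k odd]. Integrating term-by-term (or equivalently evaluating the antiderivative F(x) = -x^6 + 2*x^5 - 5*x^4/4 - 4*x^3/3 + 5*x^2/2 - 2*x at the endpoints):
  F(1) − F(−1) = -13/12 − (19/12) = -8/3.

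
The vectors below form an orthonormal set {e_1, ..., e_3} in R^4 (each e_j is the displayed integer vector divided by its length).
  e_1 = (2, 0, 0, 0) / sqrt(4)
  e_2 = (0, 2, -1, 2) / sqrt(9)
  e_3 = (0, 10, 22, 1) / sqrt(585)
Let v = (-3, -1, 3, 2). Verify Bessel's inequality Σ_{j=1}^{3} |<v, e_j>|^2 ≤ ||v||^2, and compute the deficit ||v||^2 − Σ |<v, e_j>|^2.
Σ |<v, e_j>|^2 = 966/65; ||v||^2 = 23; deficit = 529/65

Write each e_j = u_j / sqrt(<u_j, u_j>) where u_j is the displayed integer vector. Then <v, e_j> = <v, u_j> / sqrt(<u_j, u_j>), so |<v, e_j>|^2 = <v, u_j>^2 / <u_j, u_j>.
Coefficients: <v, e_1> = -6/sqrt(4), <v, e_2> = -1/sqrt(9), <v, e_3> = 58/sqrt(585).
Square and sum: Σ |<v, e_j>|^2 = 966/65.
Compute ||v||^2 = v·v = 23.
Deficit = 23 − 966/65 = 529/65 ≥ 0, confirming Bessel's inequality. (The deficit equals ||v − Σ <v,e_j> e_j||^2, the squared distance from v to span{e_j}.)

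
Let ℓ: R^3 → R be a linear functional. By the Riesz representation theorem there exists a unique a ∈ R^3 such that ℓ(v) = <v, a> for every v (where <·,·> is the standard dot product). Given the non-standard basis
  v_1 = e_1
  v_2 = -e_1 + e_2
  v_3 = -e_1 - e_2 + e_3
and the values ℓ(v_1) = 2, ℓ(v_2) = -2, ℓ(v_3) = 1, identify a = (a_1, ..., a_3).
a = (2, 0, 3)

Write a = (a_1, ..., a_3) in the standard basis. For each basis vector v_i, ℓ(v_i) = <v_i, a> is a linear equation in the a_j's. Collect the n equations into a matrix system V a = ℓ, where row i of V is v_i (expressed in the standard basis). Since V is invertible (lower-triangular with 1s on the diagonal, up to permutation), solve by back-substitution:
  V =
[[1, 0, 0],
 [-1, 1, 0],
 [-1, -1, 1]]
  V a = (2, -2, 1)
Solving gives a = (2, 0, 3).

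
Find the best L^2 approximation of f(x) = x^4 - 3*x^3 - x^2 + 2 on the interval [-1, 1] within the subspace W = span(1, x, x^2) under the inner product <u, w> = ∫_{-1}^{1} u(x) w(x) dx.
g(x) = -x^2/7 - 9*x/5 + 67/35

The best approximation g ∈ W is the orthogonal projection of f onto W. Writing g = a_0 + a_1 x + a_2 x^2, the coefficients solve the normal equations G · a = b where
  G_{ij} = <φ_i, φ_j> and b_i = <f, φ_i>, with φ_0 = 1, φ_1 = x, φ_2 = x^2.
G =
  [2, 0, 2/3]
  [0, 2/3, 0]
  [2/3, 0, 2/5],
b = (56/15, -6/5, 128/105).
Solving gives a_0 = 67/35, a_1 = -9/5, a_2 = -1/7, so
  g(x) = -x^2/7 - 9*x/5 + 67/35.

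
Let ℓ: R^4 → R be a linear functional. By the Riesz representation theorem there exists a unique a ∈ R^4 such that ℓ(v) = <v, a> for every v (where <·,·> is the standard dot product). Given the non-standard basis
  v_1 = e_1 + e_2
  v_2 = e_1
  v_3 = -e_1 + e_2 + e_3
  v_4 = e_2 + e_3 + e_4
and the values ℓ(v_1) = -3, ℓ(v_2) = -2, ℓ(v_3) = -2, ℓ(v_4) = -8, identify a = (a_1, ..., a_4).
a = (-2, -1, -3, -4)

Write a = (a_1, ..., a_4) in the standard basis. For each basis vector v_i, ℓ(v_i) = <v_i, a> is a linear equation in the a_j's. Collect the n equations into a matrix system V a = ℓ, where row i of V is v_i (expressed in the standard basis). Since V is invertible (lower-triangular with 1s on the diagonal, up to permutation), solve by back-substitution:
  V =
[[1, 1, 0, 0],
 [1, 0, 0, 0],
 [-1, 1, 1, 0],
 [0, 1, 1, 1]]
  V a = (-3, -2, -2, -8)
Solving gives a = (-2, -1, -3, -4).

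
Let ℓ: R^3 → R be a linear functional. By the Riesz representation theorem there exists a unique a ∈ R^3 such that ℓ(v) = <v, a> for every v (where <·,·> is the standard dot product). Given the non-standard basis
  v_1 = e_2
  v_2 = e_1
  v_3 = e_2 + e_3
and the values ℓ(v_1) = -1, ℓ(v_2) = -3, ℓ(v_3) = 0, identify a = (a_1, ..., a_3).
a = (-3, -1, 1)

Write a = (a_1, ..., a_3) in the standard basis. For each basis vector v_i, ℓ(v_i) = <v_i, a> is a linear equation in the a_j's. Collect the n equations into a matrix system V a = ℓ, where row i of V is v_i (expressed in the standard basis). Since V is invertible (lower-triangular with 1s on the diagonal, up to permutation), solve by back-substitution:
  V =
[[0, 1, 0],
 [1, 0, 0],
 [0, 1, 1]]
  V a = (-1, -3, 0)
Solving gives a = (-3, -1, 1).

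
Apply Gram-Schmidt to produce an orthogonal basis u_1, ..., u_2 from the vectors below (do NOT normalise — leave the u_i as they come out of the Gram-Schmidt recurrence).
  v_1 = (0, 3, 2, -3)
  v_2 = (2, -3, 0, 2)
Orthogonal basis:
  u_1 = (0, 3, 2, -3)
  u_2 = (2, -21/22, 15/11, -1/22)

Apply the Gram-Schmidt recurrence
  u_1 = v_1
  u_i = v_i − Σ_{j<i} ((v_i · u_j) / (u_j · u_j)) · u_j.

Step by step this gives:
  u_1 = (0, 3, 2, -3)
  u_2 = (2, -21/22, 15/11, -1/22)

Orthogonality check:
  u_2 · u_1 = 0 (should be 0)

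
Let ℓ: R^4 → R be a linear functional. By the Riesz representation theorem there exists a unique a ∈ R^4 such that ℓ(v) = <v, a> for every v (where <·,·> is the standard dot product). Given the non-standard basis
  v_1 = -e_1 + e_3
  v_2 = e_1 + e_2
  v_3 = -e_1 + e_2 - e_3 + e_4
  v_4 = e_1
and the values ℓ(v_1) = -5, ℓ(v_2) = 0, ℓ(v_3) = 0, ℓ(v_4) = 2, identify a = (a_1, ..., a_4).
a = (2, -2, -3, 1)

Write a = (a_1, ..., a_4) in the standard basis. For each basis vector v_i, ℓ(v_i) = <v_i, a> is a linear equation in the a_j's. Collect the n equations into a matrix system V a = ℓ, where row i of V is v_i (expressed in the standard basis). Since V is invertible (lower-triangular with 1s on the diagonal, up to permutation), solve by back-substitution:
  V =
[[-1, 0, 1, 0],
 [1, 1, 0, 0],
 [-1, 1, -1, 1],
 [1, 0, 0, 0]]
  V a = (-5, 0, 0, 2)
Solving gives a = (2, -2, -3, 1).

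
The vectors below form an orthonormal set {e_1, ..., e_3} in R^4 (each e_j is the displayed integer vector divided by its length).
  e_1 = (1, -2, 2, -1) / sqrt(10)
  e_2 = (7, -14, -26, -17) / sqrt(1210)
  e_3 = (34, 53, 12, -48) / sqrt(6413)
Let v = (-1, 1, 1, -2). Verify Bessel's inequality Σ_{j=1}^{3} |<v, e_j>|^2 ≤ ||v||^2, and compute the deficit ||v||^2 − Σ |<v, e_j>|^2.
Σ |<v, e_j>|^2 = 146/53; ||v||^2 = 7; deficit = 225/53

Write each e_j = u_j / sqrt(<u_j, u_j>) where u_j is the displayed integer vector. Then <v, e_j> = <v, u_j> / sqrt(<u_j, u_j>), so |<v, e_j>|^2 = <v, u_j>^2 / <u_j, u_j>.
Coefficients: <v, e_1> = 1/sqrt(10), <v, e_2> = -13/sqrt(1210), <v, e_3> = 127/sqrt(6413).
Square and sum: Σ |<v, e_j>|^2 = 146/53.
Compute ||v||^2 = v·v = 7.
Deficit = 7 − 146/53 = 225/53 ≥ 0, confirming Bessel's inequality. (The deficit equals ||v − Σ <v,e_j> e_j||^2, the squared distance from v to span{e_j}.)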